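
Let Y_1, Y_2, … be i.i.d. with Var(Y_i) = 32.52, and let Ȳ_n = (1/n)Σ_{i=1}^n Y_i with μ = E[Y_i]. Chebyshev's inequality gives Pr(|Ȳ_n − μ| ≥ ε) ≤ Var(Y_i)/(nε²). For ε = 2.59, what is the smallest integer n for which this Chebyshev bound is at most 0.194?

Require 32.52/(n·2.59²) ≤ 0.194, i.e. n ≥ 32.52/(0.194·2.59²) = 24.989.
The smallest integer n is 25.

25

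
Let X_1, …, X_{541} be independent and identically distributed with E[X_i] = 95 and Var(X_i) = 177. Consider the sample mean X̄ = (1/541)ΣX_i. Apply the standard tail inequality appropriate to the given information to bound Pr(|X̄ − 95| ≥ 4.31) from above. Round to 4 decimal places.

With mean and variance of each term known, Chebyshev's inequality bounds the deviation of the sum (or sample mean).
Var(X̄) = Var(X_i)/n = 177/541 = 0.32717.
Chebyshev: Pr(|X̄ − 95| ≥ 4.31) ≤ Var(X̄)/(4.31)² = 177/(541·4.31²) = 0.0176.

0.0176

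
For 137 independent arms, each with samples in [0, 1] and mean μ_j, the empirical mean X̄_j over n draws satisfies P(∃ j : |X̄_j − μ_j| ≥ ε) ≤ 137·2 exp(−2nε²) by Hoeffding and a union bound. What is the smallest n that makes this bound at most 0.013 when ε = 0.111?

Need 2·137·exp(−2nε²) ≤ 0.013, i.e. exp(−2nε²) ≤ 0.013/274.
So 2nε² ≥ ln(274/0.013) = 9.955934.
Hence n ≥ 9.955934/(2·0.111²) = 404.023.
The smallest integer n is 405.

405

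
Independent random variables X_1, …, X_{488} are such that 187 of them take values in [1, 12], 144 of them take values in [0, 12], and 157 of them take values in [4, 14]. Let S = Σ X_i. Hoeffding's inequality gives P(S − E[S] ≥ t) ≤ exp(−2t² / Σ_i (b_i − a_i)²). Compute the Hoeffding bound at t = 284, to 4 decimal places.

0.0651

Σ(b_i − a_i)² = 187·11² + 144·12² + 157·10² = 59063.
Exponent = 2·284² / 59063 = 2.73119.
Bound = exp(−2.73119) = 0.06514.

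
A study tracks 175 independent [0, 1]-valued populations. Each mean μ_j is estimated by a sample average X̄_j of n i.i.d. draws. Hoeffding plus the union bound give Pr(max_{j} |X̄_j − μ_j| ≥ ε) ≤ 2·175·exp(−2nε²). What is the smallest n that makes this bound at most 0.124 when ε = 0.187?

114

Need 2·175·exp(−2nε²) ≤ 0.124, i.e. exp(−2nε²) ≤ 0.124/350.
So 2nε² ≥ ln(350/0.124) = 7.945407.
Hence n ≥ 7.945407/(2·0.187²) = 113.606.
The smallest integer n is 114.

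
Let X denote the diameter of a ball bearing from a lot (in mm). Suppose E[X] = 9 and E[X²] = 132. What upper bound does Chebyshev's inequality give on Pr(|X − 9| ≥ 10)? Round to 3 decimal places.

Var(X) = E[X²] − (E[X])² = 132 − 81 = 51.
Chebyshev's inequality: Pr(|X − μ| ≥ t) ≤ Var(X)/t² = 51/100 = 0.5100.

0.510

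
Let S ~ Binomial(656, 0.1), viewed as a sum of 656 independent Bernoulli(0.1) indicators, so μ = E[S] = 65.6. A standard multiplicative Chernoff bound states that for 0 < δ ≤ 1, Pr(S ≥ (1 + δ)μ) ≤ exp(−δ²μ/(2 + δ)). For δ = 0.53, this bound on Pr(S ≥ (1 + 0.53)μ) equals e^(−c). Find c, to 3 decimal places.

c = δ²μ/(2 + δ) = 0.53²·65.6/(2 + 0.53) = 7.2834.

7.283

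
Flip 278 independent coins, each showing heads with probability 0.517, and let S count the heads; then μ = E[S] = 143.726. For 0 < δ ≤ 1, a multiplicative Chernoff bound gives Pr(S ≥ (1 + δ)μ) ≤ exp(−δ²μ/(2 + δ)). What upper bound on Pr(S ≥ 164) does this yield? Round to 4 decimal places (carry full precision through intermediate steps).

0.2630

Write 164 = (1 + δ)μ, so δ = 164/143.726 − 1 = 0.1410601…
Then the exponent is δ²μ/(2 + δ) = (164 − μ)² / (μ·(2 + δ)) = 1.335718.
Bound = exp(−1.335718) = 0.26297.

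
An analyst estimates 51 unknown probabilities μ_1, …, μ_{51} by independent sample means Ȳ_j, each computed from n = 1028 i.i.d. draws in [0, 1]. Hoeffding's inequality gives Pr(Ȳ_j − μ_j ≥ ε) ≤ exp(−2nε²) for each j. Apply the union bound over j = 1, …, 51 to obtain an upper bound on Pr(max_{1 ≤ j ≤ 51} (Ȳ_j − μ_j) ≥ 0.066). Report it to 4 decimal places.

0.0066

Per-experiment Hoeffding bound: exp(−2·1028·0.066²) = exp(−8.95594) = 0.00012897.
Union bound over 51 events: 51·0.00012897 = 0.00658.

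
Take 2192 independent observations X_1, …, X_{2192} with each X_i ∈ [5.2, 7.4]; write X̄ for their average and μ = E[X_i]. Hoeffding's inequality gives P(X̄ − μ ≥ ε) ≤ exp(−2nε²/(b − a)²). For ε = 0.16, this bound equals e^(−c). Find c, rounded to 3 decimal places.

c = 2nε²/(b − a)² = 2·2192·0.16² / 2.2² = 23.1881.

23.188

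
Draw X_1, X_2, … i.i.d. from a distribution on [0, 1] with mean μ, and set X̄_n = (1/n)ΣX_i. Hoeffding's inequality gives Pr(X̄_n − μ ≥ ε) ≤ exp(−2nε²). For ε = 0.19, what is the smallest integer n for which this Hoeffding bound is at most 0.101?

32

Require exp(−2nε²) ≤ 0.101, i.e. 2nε² ≥ ln(1/0.101) = 2.292635.
So n ≥ 2.292635 / (2·0.19²) = 31.754.
The smallest integer n is 32.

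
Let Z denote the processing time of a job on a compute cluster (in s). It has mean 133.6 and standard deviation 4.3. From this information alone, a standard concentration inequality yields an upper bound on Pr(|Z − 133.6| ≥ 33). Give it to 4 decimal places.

0.0170

Mean and variance are known, so Chebyshev's inequality applies.
Chebyshev: Pr(|Z − μ| ≥ t) ≤ Var(Z)/t².
Var(Z) = σ² = 4.3² = 18.49.
Bound = 18.49 / 1089 = 0.0170.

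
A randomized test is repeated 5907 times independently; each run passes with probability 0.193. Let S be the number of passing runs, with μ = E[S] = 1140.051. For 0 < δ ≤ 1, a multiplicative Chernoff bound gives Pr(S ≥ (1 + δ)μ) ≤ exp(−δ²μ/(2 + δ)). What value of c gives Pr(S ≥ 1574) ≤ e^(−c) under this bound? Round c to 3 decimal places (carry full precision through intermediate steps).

69.384

Write 1574 = (1 + δ)μ, so δ = 1574/1140.051 − 1 = 0.38064…
Then the exponent is δ²μ/(2 + δ) = (1574 − μ)² / (μ·(2 + δ)) = 69.384007.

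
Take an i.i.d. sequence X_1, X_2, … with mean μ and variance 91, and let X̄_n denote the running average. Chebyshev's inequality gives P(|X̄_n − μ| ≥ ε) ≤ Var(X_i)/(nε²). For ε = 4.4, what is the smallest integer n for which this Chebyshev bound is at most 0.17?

28

Require 91/(n·4.4²) ≤ 0.17, i.e. n ≥ 91/(0.17·4.4²) = 27.649.
The smallest integer n is 28.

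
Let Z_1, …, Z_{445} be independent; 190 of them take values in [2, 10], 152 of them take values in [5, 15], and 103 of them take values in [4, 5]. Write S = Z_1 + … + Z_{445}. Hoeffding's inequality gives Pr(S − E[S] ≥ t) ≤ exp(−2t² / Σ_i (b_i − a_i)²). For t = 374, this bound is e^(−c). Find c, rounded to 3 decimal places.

Σ(b_i − a_i)² = 190·8² + 152·10² + 103·1² = 27463.
c = 2t² / 27463 = 2·374² / 27463 = 10.1865.

10.187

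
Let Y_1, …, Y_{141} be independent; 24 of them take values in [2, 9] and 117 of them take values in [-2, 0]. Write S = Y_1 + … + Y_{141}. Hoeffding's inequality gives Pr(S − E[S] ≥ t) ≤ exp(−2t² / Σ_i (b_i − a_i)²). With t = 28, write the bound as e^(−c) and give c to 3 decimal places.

Σ(b_i − a_i)² = 24·7² + 117·2² = 1644.
c = 2t² / 1644 = 2·28² / 1644 = 0.9538.

0.954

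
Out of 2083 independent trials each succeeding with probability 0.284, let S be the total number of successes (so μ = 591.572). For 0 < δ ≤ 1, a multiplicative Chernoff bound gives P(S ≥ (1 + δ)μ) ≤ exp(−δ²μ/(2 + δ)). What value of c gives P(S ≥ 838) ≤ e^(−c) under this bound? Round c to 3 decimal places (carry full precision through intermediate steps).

42.479

Write 838 = (1 + δ)μ, so δ = 838/591.572 − 1 = 0.4165647…
Then the exponent is δ²μ/(2 + δ) = (838 − μ)² / (μ·(2 + δ)) = 42.478979.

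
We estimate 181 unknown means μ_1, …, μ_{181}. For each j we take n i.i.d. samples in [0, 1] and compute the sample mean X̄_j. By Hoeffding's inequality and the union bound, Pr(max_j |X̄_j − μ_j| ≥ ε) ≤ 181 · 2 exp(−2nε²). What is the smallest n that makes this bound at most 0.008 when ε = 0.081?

Need 2·181·exp(−2nε²) ≤ 0.008, i.e. exp(−2nε²) ≤ 0.008/362.
So 2nε² ≥ ln(362/0.008) = 10.719958.
Hence n ≥ 10.719958/(2·0.081²) = 816.945.
The smallest integer n is 817.

817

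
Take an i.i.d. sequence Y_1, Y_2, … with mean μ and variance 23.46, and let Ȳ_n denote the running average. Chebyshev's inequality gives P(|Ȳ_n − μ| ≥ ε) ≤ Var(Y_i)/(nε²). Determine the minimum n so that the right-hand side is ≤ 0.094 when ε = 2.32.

Require 23.46/(n·2.32²) ≤ 0.094, i.e. n ≥ 23.46/(0.094·2.32²) = 46.369.
The smallest integer n is 47.

47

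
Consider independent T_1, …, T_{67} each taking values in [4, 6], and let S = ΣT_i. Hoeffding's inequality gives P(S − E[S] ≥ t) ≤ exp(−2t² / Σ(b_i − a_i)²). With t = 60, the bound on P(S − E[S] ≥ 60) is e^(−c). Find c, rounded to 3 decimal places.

26.866

Σ(b_i − a_i)² = 67·(2)² = 268.
c = 2t²/268 = 2·60²/268 = 26.8657.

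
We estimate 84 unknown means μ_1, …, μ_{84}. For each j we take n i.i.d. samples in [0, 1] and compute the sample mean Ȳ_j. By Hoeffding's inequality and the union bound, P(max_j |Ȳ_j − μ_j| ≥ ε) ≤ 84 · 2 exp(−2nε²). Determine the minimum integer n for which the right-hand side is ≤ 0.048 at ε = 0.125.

262

Need 2·84·exp(−2nε²) ≤ 0.048, i.e. exp(−2nε²) ≤ 0.048/168.
So 2nε² ≥ ln(168/0.048) = 8.160518.
Hence n ≥ 8.160518/(2·0.125²) = 261.137.
The smallest integer n is 262.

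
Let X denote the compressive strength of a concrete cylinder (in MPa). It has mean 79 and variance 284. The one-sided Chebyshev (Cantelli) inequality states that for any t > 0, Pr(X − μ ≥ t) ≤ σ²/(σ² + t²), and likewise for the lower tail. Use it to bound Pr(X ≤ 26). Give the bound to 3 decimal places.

Here σ² = 284 and t = 53, so σ² + t² = 3093.
Cantelli's bound: 284/3093 = 0.0918.

0.092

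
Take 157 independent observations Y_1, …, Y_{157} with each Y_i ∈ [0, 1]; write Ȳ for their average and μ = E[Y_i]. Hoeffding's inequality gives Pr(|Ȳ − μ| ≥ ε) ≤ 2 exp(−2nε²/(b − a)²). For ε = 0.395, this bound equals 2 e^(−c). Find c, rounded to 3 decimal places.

48.992

c = 2nε²/(b − a)² = 2·157·0.395² / 1² = 48.9918.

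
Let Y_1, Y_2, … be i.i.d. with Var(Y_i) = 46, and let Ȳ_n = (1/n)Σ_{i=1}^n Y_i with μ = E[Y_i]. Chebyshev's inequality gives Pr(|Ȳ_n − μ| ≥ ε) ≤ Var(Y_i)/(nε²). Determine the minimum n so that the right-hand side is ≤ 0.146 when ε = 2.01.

78

Require 46/(n·2.01²) ≤ 0.146, i.e. n ≥ 46/(0.146·2.01²) = 77.985.
The smallest integer n is 78.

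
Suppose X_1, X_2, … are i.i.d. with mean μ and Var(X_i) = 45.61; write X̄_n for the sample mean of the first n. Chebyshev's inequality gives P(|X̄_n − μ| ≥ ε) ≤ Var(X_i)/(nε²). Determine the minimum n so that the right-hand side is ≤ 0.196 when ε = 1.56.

Require 45.61/(n·1.56²) ≤ 0.196, i.e. n ≥ 45.61/(0.196·1.56²) = 95.621.
The smallest integer n is 96.

96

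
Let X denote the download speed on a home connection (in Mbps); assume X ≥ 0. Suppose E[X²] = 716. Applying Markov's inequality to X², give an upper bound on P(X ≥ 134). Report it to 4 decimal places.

0.0399

Since X ≥ 0, the event {X ≥ 134} is the same as {X² ≥ 17956}.
Markov's inequality applied to X² gives P(X² ≥ 17956) ≤ E[X²]/17956 = 716/17956 = 0.0399.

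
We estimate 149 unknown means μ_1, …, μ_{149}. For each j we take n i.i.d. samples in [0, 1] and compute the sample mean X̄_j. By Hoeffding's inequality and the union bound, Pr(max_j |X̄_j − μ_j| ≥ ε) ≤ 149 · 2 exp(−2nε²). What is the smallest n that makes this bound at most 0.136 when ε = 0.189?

108

Need 2·149·exp(−2nε²) ≤ 0.136, i.e. exp(−2nε²) ≤ 0.136/298.
So 2nε² ≥ ln(298/0.136) = 7.692194.
Hence n ≥ 7.692194/(2·0.189²) = 107.670.
The smallest integer n is 108.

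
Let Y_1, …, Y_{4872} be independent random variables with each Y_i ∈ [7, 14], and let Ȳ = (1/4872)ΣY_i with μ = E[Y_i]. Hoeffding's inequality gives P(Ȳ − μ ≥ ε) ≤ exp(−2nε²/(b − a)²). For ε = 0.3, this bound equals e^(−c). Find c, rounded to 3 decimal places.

c = 2nε²/(b − a)² = 2·4872·0.3² / 7² = 17.8971.

17.897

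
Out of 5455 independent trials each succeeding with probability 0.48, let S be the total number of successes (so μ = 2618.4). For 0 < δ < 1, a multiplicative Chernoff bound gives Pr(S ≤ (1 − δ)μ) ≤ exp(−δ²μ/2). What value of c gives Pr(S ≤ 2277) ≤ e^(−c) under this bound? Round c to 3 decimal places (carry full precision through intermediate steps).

22.257

Write 2277 = (1 − δ)μ, so δ = 1 − 2277/2618.4 = 0.130385…
Then the exponent is δ²μ/2 = (μ − 2277)²/(2μ) = 22.256714.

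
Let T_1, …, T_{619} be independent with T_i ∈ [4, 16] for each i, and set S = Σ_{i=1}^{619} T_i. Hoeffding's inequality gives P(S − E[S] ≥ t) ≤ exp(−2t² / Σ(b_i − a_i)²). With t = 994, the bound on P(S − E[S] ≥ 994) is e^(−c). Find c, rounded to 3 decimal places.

22.169

Σ(b_i − a_i)² = 619·(12)² = 89136.
c = 2t²/89136 = 2·994²/89136 = 22.1692.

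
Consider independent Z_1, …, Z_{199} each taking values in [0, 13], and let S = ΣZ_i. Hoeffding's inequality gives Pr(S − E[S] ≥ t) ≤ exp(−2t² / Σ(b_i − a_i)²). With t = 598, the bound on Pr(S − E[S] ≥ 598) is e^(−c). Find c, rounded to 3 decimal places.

21.266

Σ(b_i − a_i)² = 199·(13)² = 33631.
c = 2t²/33631 = 2·598²/33631 = 21.2663.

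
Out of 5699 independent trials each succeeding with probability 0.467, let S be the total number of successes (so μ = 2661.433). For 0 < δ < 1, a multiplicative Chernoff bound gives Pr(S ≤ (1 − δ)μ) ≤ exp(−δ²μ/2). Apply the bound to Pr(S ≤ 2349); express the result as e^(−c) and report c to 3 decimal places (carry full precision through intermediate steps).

18.339

Write 2349 = (1 − δ)μ, so δ = 1 − 2349/2661.433 = 0.1173928…
Then the exponent is δ²μ/2 = (μ − 2349)²/(2μ) = 18.338688.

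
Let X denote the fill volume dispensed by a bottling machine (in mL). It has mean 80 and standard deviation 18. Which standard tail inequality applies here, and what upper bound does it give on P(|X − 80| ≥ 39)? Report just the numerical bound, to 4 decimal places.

Mean and variance are known, so Chebyshev's inequality applies.
Chebyshev: P(|X − μ| ≥ t) ≤ Var(X)/t².
Var(X) = σ² = 18² = 324.
Bound = 324 / 1521 = 0.2130.

0.2130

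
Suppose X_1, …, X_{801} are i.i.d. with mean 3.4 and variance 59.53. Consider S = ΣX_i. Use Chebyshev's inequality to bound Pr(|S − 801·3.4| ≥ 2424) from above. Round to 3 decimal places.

Var(S) = n·Var(X_i) = 801·59.53 = 47683.53.
Chebyshev: Pr(|S − 801·3.4| ≥ 2424) ≤ Var(S)/2424² = 47683.53/5875776 = 0.0081.

0.008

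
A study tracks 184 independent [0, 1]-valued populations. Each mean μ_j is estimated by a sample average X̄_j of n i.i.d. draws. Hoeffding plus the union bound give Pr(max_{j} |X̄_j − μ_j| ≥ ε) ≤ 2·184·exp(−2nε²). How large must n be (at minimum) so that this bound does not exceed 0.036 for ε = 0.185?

Need 2·184·exp(−2nε²) ≤ 0.036, i.e. exp(−2nε²) ≤ 0.036/368.
So 2nε² ≥ ln(368/0.036) = 9.232319.
Hence n ≥ 9.232319/(2·0.185²) = 134.877.
The smallest integer n is 135.

135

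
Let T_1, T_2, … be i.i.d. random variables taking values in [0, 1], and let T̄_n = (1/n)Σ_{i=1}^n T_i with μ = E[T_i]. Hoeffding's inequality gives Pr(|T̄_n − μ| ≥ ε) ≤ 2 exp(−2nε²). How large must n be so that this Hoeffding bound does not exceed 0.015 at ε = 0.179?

77

Require 2·exp(−2nε²) ≤ 0.015, i.e. 2nε² ≥ ln(2/0.015) = 4.892852.
So n ≥ 4.892852 / (2·0.179²) = 76.353.
The smallest integer n is 77.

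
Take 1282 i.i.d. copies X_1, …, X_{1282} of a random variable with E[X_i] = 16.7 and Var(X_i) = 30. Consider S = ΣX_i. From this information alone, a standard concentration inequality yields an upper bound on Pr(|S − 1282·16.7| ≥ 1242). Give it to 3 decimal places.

0.025

With mean and variance of each term known, Chebyshev's inequality bounds the deviation of the sum (or sample mean).
Var(S) = n·Var(X_i) = 1282·30 = 38460.
Chebyshev: Pr(|S − 1282·16.7| ≥ 1242) ≤ Var(S)/1242² = 38460/1542564 = 0.0249.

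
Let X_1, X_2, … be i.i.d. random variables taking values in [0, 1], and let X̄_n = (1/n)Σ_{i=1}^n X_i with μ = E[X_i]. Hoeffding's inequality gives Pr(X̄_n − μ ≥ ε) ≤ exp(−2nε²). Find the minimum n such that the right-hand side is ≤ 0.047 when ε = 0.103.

145

Require exp(−2nε²) ≤ 0.047, i.e. 2nε² ≥ ln(1/0.047) = 3.057608.
So n ≥ 3.057608 / (2·0.103²) = 144.104.
The smallest integer n is 145.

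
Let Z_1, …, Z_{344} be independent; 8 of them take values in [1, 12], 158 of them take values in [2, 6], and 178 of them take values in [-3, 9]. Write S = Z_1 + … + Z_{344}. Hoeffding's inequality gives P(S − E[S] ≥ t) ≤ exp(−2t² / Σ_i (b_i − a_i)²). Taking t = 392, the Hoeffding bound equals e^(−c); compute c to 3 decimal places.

Σ(b_i − a_i)² = 8·11² + 158·4² + 178·12² = 29128.
c = 2t² / 29128 = 2·392² / 29128 = 10.5509.

10.551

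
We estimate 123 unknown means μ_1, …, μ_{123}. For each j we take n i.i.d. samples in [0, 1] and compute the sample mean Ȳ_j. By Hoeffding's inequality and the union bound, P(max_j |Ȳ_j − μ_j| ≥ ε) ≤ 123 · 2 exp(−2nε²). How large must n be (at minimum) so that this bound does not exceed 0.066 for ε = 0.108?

353

Need 2·123·exp(−2nε²) ≤ 0.066, i.e. exp(−2nε²) ≤ 0.066/246.
So 2nε² ≥ ln(246/0.066) = 8.223432.
Hence n ≥ 8.223432/(2·0.108²) = 352.513.
The smallest integer n is 353.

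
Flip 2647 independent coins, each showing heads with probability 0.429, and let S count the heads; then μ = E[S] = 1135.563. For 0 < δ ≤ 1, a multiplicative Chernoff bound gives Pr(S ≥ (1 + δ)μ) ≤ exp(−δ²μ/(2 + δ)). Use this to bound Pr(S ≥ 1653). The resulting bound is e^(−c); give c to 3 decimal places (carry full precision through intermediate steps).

Write 1653 = (1 + δ)μ, so δ = 1653/1135.563 − 1 = 0.4556656…
Then the exponent is δ²μ/(2 + δ) = (1653 − μ)² / (μ·(2 + δ)) = 96.013986.

96.014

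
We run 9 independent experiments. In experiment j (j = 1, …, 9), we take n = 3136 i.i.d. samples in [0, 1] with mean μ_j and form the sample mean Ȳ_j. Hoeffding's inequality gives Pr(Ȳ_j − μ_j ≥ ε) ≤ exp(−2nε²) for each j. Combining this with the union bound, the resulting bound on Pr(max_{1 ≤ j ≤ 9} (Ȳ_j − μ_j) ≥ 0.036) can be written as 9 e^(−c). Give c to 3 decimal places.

Union bound over the 9 events: Pr(max_{1 ≤ j ≤ 9} (Ȳ_j − μ_j) ≥ 0.036) ≤ 9·exp(−2nε²) = 9 exp(−2·3136·0.036²).
So c = 2·3136·0.036² = 8.1285.

8.129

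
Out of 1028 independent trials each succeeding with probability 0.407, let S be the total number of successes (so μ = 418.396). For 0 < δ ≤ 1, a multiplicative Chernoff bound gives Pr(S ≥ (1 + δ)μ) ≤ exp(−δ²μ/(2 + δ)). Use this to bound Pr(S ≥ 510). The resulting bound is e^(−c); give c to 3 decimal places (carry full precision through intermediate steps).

9.038

Write 510 = (1 + δ)μ, so δ = 510/418.396 − 1 = 0.2189409…
Then the exponent is δ²μ/(2 + δ) = (510 − μ)² / (μ·(2 + δ)) = 9.038484.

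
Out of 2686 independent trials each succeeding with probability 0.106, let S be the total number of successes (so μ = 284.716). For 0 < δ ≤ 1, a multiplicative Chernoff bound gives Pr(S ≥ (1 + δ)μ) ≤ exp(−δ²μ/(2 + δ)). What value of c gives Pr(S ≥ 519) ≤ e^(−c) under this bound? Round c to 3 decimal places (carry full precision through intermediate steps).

Write 519 = (1 + δ)μ, so δ = 519/284.716 − 1 = 0.8228691…
Then the exponent is δ²μ/(2 + δ) = (519 − μ)² / (μ·(2 + δ)) = 68.294015.

68.294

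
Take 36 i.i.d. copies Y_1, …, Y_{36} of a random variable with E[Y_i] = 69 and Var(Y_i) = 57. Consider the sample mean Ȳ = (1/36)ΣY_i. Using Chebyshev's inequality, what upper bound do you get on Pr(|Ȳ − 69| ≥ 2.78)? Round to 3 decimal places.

0.205

Var(Ȳ) = Var(Y_i)/n = 57/36 = 1.5833.
Chebyshev: Pr(|Ȳ − 69| ≥ 2.78) ≤ Var(Ȳ)/(2.78)² = 57/(36·2.78²) = 0.2049.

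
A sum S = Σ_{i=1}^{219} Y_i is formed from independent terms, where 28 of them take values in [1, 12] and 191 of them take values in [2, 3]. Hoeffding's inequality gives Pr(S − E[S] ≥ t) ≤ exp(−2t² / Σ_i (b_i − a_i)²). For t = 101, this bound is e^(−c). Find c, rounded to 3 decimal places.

Σ(b_i − a_i)² = 28·11² + 191·1² = 3579.
c = 2t² / 3579 = 2·101² / 3579 = 5.7005.

5.700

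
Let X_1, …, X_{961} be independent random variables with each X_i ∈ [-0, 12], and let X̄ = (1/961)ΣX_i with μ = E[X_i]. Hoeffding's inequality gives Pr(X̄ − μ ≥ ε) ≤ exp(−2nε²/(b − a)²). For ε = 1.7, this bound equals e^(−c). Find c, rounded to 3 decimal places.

c = 2nε²/(b − a)² = 2·961·1.7² / 12² = 38.5735.

38.573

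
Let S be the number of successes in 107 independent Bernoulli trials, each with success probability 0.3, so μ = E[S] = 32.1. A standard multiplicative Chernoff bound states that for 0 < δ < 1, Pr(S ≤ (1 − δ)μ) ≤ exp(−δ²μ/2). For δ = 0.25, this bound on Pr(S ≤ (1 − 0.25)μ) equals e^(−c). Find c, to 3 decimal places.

c = δ²μ/2 = 0.25²·32.1/2 = 1.0031.

1.003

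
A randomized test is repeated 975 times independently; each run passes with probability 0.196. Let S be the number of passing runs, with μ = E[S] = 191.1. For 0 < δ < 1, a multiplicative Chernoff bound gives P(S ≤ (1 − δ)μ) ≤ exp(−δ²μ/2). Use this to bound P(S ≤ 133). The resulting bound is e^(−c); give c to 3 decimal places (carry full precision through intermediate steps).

Write 133 = (1 − δ)μ, so δ = 1 − 133/191.1 = 0.3040293…
Then the exponent is δ²μ/2 = (μ − 133)²/(2μ) = 8.832051.

8.832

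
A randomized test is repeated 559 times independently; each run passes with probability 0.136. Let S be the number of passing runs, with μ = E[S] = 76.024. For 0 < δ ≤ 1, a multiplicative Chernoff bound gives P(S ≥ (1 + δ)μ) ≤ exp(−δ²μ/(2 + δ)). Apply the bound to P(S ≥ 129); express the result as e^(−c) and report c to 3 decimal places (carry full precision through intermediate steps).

Write 129 = (1 + δ)μ, so δ = 129/76.024 − 1 = 0.6968326…
Then the exponent is δ²μ/(2 + δ) = (129 − μ)² / (μ·(2 + δ)) = 13.688430.

13.688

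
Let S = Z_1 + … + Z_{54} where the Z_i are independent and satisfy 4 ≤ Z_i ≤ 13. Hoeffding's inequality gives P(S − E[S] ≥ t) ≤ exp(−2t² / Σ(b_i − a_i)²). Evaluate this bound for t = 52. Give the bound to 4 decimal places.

Σ(b_i − a_i)² = 54·(9)² = 4374.
Exponent = 2·52²/4374 = 1.2364.
Bound = exp(−1.2364) = 0.29043.

0.2904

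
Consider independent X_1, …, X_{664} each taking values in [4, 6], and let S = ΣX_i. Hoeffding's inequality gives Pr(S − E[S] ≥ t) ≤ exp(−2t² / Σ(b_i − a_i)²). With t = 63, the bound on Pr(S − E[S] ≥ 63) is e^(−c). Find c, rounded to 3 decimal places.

2.989

Σ(b_i − a_i)² = 664·(2)² = 2656.
c = 2t²/2656 = 2·63²/2656 = 2.9887.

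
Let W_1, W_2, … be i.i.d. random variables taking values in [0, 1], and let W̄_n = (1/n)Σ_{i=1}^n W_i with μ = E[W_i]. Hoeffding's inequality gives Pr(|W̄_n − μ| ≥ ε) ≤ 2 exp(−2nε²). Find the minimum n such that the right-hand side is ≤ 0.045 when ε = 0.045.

Require 2·exp(−2nε²) ≤ 0.045, i.e. 2nε² ≥ ln(2/0.045) = 3.794240.
So n ≥ 3.794240 / (2·0.045²) = 936.849.
The smallest integer n is 937.

937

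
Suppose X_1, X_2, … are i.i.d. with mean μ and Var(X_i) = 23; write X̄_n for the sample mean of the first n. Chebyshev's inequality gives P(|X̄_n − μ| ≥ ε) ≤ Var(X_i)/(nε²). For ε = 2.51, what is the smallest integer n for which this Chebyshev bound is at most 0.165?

23

Require 23/(n·2.51²) ≤ 0.165, i.e. n ≥ 23/(0.165·2.51²) = 22.126.
The smallest integer n is 23.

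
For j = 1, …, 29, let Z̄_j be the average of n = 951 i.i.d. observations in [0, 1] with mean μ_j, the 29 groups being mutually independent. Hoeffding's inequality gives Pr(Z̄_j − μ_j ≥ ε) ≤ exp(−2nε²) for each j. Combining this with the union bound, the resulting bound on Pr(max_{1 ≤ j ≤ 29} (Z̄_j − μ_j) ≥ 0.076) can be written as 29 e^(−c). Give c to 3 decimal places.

Union bound over the 29 events: Pr(max_{1 ≤ j ≤ 29} (Z̄_j − μ_j) ≥ 0.076) ≤ 29·exp(−2nε²) = 29 exp(−2·951·0.076²).
So c = 2·951·0.076² = 10.9860.

10.986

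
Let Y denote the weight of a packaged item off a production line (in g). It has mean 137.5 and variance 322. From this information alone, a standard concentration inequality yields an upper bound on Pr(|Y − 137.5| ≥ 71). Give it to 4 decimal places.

0.0639

Mean and variance are known, so Chebyshev's inequality applies.
Chebyshev: Pr(|Y − μ| ≥ t) ≤ Var(Y)/t².
Bound = 322 / 5041 = 0.0639.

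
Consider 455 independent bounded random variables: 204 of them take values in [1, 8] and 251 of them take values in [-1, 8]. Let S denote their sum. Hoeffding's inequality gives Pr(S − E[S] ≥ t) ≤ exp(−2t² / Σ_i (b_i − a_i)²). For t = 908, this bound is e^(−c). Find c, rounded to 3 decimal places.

Σ(b_i − a_i)² = 204·7² + 251·9² = 30327.
c = 2t² / 30327 = 2·908² / 30327 = 54.3716.

54.372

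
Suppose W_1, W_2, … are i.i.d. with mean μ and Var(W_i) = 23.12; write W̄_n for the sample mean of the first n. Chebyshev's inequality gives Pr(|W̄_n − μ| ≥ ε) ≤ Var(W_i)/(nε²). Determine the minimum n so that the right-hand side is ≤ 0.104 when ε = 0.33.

Require 23.12/(n·0.33²) ≤ 0.104, i.e. n ≥ 23.12/(0.104·0.33²) = 2041.393.
The smallest integer n is 2042.

2042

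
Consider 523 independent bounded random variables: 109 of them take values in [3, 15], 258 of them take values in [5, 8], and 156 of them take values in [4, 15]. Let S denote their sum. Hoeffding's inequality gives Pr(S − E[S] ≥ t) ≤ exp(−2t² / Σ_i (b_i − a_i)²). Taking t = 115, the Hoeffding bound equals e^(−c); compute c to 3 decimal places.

Σ(b_i − a_i)² = 109·12² + 258·3² + 156·11² = 36894.
c = 2t² / 36894 = 2·115² / 36894 = 0.7169.

0.717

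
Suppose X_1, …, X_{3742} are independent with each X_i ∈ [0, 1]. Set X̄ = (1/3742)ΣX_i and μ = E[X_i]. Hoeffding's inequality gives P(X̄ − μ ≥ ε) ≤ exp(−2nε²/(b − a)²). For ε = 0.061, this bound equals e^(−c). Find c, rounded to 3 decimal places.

27.848

c = 2nε²/(b − a)² = 2·3742·0.061² / 1² = 27.8480.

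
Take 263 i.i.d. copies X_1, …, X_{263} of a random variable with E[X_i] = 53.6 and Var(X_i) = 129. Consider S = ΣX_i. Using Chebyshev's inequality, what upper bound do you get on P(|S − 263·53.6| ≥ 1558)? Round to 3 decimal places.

0.014

Var(S) = n·Var(X_i) = 263·129 = 33927.
Chebyshev: P(|S − 263·53.6| ≥ 1558) ≤ Var(S)/1558² = 33927/2427364 = 0.0140.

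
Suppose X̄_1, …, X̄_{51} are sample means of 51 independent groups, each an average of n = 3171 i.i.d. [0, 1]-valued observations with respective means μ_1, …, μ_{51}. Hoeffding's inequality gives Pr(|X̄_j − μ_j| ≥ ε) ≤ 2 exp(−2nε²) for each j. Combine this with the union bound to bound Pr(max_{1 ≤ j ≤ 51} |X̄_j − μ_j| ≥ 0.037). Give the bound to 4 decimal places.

0.0173

Per-experiment Hoeffding bound: 2·exp(−2·3171·0.037²) = 2·exp(−8.68220) = 0.00033916.
Union bound over 51 events: 51·0.00033916 = 0.01730.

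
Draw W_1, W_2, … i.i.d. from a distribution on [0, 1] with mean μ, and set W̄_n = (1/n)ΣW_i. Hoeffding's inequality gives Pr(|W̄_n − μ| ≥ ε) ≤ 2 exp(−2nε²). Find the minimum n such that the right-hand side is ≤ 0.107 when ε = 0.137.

79

Require 2·exp(−2nε²) ≤ 0.107, i.e. 2nε² ≥ ln(2/0.107) = 2.928074.
So n ≥ 2.928074 / (2·0.137²) = 78.003.
The smallest integer n is 79.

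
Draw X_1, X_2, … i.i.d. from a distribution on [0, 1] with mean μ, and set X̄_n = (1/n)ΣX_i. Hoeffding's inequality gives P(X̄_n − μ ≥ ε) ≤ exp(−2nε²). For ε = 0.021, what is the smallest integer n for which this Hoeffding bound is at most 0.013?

Require exp(−2nε²) ≤ 0.013, i.e. 2nε² ≥ ln(1/0.013) = 4.342806.
So n ≥ 4.342806 / (2·0.021²) = 4923.816.
The smallest integer n is 4924.

4924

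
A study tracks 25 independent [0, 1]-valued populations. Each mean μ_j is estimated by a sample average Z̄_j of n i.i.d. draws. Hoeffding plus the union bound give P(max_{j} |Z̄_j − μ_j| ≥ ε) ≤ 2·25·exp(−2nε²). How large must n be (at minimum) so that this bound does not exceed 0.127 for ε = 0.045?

Need 2·25·exp(−2nε²) ≤ 0.127, i.e. exp(−2nε²) ≤ 0.127/50.
So 2nε² ≥ ln(50/0.127) = 5.975591.
Hence n ≥ 5.975591/(2·0.045²) = 1475.455.
The smallest integer n is 1476.

1476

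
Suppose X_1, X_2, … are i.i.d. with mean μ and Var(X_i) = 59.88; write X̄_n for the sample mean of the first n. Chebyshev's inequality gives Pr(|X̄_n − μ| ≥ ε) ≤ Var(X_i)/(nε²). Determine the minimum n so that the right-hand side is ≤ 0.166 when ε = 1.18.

260

Require 59.88/(n·1.18²) ≤ 0.166, i.e. n ≥ 59.88/(0.166·1.18²) = 259.066.
The smallest integer n is 260.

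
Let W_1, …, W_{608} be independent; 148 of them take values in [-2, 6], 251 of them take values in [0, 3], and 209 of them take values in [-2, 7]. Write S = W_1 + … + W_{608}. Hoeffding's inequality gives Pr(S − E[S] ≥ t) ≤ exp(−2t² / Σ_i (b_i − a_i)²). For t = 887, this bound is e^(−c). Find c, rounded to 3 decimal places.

Σ(b_i − a_i)² = 148·8² + 251·3² + 209·9² = 28660.
c = 2t² / 28660 = 2·887² / 28660 = 54.9036.

54.904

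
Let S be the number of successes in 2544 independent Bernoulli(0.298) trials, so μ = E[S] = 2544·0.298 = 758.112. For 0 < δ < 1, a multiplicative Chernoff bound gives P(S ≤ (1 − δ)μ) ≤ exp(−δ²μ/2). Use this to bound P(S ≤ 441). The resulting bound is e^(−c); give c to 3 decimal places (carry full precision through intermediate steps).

Write 441 = (1 − δ)μ, so δ = 1 − 441/758.112 = 0.4182918…
Then the exponent is δ²μ/2 = (μ − 441)²/(2μ) = 66.322668.

66.323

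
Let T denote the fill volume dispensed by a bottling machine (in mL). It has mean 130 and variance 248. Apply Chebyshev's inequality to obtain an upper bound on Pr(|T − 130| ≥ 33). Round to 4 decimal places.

Chebyshev: Pr(|T − μ| ≥ t) ≤ Var(T)/t².
Bound = 248 / 1089 = 0.2277.

0.2277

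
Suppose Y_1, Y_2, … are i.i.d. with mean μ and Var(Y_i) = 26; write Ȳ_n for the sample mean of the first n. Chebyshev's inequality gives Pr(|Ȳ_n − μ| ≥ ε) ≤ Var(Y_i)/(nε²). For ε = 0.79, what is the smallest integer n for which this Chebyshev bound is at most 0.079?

Require 26/(n·0.79²) ≤ 0.079, i.e. n ≥ 26/(0.079·0.79²) = 527.342.
The smallest integer n is 528.

528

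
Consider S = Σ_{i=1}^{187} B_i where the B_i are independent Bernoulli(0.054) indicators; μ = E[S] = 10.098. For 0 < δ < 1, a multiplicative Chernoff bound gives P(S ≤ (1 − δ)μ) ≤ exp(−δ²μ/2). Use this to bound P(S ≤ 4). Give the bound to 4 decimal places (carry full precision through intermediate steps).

0.1586

Write 4 = (1 − δ)μ, so δ = 1 − 4/10.098 = 0.603882…
Then the exponent is δ²μ/2 = (μ − 4)²/(2μ) = 1.841236.
Bound = exp(−1.841236) = 0.15862.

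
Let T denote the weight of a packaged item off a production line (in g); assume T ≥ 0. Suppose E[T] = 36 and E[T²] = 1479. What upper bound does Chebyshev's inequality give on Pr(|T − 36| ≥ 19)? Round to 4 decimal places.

0.5069

Var(T) = E[T²] − (E[T])² = 1479 − 1296 = 183.
Chebyshev's inequality: Pr(|T − μ| ≥ t) ≤ Var(T)/t² = 183/361 = 0.5069.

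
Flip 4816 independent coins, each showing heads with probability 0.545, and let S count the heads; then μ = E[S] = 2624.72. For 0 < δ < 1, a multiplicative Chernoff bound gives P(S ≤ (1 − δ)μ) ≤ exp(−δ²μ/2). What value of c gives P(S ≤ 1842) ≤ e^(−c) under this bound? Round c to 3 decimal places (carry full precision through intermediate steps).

116.708

Write 1842 = (1 − δ)μ, so δ = 1 − 1842/2624.72 = 0.2982109…
Then the exponent is δ²μ/2 = (μ − 1842)²/(2μ) = 116.707801.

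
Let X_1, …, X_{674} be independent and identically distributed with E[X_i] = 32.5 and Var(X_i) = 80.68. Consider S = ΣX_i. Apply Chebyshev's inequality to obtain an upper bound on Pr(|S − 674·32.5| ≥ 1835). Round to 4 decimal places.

Var(S) = n·Var(X_i) = 674·80.68 = 54378.32.
Chebyshev: Pr(|S − 674·32.5| ≥ 1835) ≤ Var(S)/1835² = 54378.32/3367225 = 0.0161.

0.0161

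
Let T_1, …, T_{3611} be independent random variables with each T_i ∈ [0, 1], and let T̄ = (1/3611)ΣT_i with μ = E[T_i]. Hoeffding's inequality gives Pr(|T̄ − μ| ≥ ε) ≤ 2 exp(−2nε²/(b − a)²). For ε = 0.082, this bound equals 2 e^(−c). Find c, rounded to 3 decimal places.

48.561

c = 2nε²/(b − a)² = 2·3611·0.082² / 1² = 48.5607.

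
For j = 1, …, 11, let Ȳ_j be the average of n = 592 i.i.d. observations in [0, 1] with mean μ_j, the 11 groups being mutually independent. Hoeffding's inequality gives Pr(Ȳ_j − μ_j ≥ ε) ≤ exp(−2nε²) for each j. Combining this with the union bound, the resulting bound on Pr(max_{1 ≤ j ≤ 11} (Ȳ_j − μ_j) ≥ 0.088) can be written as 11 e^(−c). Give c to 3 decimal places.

Union bound over the 11 events: Pr(max_{1 ≤ j ≤ 11} (Ȳ_j − μ_j) ≥ 0.088) ≤ 11·exp(−2nε²) = 11 exp(−2·592·0.088²).
So c = 2·592·0.088² = 9.1689.

9.169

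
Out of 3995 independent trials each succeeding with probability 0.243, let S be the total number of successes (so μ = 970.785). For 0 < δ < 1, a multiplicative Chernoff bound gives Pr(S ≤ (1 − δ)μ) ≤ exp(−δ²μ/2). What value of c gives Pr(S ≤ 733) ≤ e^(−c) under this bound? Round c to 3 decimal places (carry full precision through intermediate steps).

29.122

Write 733 = (1 − δ)μ, so δ = 1 − 733/970.785 = 0.2449409…
Then the exponent is δ²μ/2 = (μ − 733)²/(2μ) = 29.121642.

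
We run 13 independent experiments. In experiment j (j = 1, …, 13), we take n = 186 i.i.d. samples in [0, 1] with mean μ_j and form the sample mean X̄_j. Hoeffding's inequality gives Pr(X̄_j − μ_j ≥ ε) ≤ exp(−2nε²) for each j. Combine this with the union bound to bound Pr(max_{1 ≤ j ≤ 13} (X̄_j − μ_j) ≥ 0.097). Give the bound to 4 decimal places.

0.3925

Per-experiment Hoeffding bound: exp(−2·186·0.097²) = exp(−3.50015) = 0.030193.
Union bound over 13 events: 13·0.030193 = 0.39251.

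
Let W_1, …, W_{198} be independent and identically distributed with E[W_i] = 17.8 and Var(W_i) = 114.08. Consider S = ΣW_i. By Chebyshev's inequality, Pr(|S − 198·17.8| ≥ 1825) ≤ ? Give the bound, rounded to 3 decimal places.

Var(S) = n·Var(W_i) = 198·114.08 = 22587.84.
Chebyshev: Pr(|S − 198·17.8| ≥ 1825) ≤ Var(S)/1825² = 22587.84/3330625 = 0.0068.

0.007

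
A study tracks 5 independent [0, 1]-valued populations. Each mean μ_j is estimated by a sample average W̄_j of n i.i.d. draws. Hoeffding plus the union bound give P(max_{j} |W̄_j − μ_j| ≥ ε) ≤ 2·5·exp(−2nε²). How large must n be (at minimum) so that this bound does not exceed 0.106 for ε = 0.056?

Need 2·5·exp(−2nε²) ≤ 0.106, i.e. exp(−2nε²) ≤ 0.106/10.
So 2nε² ≥ ln(10/0.106) = 4.546901.
Hence n ≥ 4.546901/(2·0.056²) = 724.952.
The smallest integer n is 725.

725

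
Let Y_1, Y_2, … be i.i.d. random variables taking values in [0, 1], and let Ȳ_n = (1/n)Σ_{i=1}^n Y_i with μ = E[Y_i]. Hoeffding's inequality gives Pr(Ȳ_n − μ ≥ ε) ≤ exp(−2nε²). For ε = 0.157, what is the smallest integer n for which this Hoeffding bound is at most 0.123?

43

Require exp(−2nε²) ≤ 0.123, i.e. 2nε² ≥ ln(1/0.123) = 2.095571.
So n ≥ 2.095571 / (2·0.157²) = 42.508.
The smallest integer n is 43.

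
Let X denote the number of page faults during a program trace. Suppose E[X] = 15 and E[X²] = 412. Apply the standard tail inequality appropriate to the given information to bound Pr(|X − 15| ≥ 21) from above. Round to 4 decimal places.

The first two moments determine the variance, so Chebyshev's inequality is the sharpest standard bound available.
Var(X) = E[X²] − (E[X])² = 412 − 225 = 187.
Chebyshev's inequality: Pr(|X − μ| ≥ t) ≤ Var(X)/t² = 187/441 = 0.4240.

0.4240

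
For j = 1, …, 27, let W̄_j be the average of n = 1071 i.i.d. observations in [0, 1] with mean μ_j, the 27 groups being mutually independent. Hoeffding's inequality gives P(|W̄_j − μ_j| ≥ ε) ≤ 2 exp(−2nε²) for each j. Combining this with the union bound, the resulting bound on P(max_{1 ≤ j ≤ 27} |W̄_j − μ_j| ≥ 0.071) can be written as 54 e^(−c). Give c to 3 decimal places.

10.798

Union bound over the 27 events: P(max_{1 ≤ j ≤ 27} |W̄_j − μ_j| ≥ 0.071) ≤ 27·2·exp(−2nε²) = 54 exp(−2·1071·0.071²).
So c = 2·1071·0.071² = 10.7978.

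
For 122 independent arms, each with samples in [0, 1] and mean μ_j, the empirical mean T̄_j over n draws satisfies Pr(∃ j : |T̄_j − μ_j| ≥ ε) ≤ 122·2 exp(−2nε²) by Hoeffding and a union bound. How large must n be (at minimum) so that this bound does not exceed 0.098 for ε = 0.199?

Need 2·122·exp(−2nε²) ≤ 0.098, i.e. exp(−2nε²) ≤ 0.098/244.
So 2nε² ≥ ln(244/0.098) = 7.819956.
Hence n ≥ 7.819956/(2·0.199²) = 98.734.
The smallest integer n is 99.

99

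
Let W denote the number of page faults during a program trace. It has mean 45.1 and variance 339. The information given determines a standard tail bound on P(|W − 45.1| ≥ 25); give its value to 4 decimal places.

Mean and variance are known, so Chebyshev's inequality applies.
Chebyshev: P(|W − μ| ≥ t) ≤ Var(W)/t².
Bound = 339 / 625 = 0.5424.

0.5424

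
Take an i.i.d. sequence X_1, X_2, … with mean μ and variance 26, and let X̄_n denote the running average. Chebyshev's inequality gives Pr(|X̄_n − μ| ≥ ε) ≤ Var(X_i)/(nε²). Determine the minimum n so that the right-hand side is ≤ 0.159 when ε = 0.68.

354

Require 26/(n·0.68²) ≤ 0.159, i.e. n ≥ 26/(0.159·0.68²) = 353.638.
The smallest integer n is 354.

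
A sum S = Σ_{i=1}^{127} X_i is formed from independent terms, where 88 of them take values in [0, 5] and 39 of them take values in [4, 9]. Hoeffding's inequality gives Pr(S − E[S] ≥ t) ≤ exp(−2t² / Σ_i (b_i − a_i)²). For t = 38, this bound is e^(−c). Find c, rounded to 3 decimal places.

Σ(b_i − a_i)² = 88·5² + 39·5² = 3175.
c = 2t² / 3175 = 2·38² / 3175 = 0.9096.

0.910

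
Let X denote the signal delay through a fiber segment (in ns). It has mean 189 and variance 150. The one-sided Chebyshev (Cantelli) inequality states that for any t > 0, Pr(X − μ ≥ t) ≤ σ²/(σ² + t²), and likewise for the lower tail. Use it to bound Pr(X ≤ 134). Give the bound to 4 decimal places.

Here σ² = 150 and t = 55, so σ² + t² = 3175.
Cantelli's bound: 150/3175 = 0.0472.

0.0472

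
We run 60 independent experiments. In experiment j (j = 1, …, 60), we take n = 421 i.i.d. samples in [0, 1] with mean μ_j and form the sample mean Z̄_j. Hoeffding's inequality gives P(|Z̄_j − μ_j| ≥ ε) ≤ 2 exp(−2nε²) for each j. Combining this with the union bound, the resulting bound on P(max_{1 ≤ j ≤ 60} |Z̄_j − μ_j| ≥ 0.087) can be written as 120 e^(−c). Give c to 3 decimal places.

Union bound over the 60 events: P(max_{1 ≤ j ≤ 60} |Z̄_j − μ_j| ≥ 0.087) ≤ 60·2·exp(−2nε²) = 120 exp(−2·421·0.087²).
So c = 2·421·0.087² = 6.3731.

6.373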